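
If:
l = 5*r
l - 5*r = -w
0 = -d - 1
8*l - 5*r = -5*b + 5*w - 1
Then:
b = -7*r - 1/5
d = -1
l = 5*r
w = 0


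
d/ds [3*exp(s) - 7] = 3*exp(s)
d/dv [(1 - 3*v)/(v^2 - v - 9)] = (-3*v^2 + 3*v + (2*v - 1)*(3*v - 1) + 27)/(-v^2 + v + 9)^2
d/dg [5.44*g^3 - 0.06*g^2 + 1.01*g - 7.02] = 16.32*g^2 - 0.12*g + 1.01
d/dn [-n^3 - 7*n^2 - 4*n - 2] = -3*n^2 - 14*n - 4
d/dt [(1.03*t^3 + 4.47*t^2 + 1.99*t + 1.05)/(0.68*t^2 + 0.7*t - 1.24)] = (0.7004*t^4 + 1.442*t^3 - 2.0558*t^2 - 12.5136*t - 3.2026)/(0.4624*t^4 + 0.952*t^3 - 1.1964*t^2 - 1.736*t + 1.5376)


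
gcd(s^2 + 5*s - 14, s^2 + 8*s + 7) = s + 7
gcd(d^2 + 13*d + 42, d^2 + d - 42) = d + 7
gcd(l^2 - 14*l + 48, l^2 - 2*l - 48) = l - 8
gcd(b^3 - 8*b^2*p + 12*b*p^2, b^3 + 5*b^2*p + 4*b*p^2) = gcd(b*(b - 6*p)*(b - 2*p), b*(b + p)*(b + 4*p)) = b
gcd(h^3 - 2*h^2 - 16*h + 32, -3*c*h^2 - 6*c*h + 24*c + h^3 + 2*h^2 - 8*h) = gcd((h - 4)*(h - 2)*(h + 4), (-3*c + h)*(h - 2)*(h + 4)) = h^2 + 2*h - 8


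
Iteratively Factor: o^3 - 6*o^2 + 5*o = (o - 5)*(o^2 - o) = (o - 5)*(o - 1)*(o)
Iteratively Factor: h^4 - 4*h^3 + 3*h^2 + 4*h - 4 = (h + 1)*(h^3 - 5*h^2 + 8*h - 4) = (h - 2)*(h + 1)*(h^2 - 3*h + 2) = (h - 2)^2*(h + 1)*(h - 1)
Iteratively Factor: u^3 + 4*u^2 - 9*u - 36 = (u + 4)*(u^2 - 9) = (u - 3)*(u + 4)*(u + 3)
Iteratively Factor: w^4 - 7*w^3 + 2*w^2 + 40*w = (w - 5)*(w^3 - 2*w^2 - 8*w) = (w - 5)*(w - 4)*(w^2 + 2*w) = w*(w - 5)*(w - 4)*(w + 2)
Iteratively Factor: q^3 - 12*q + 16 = (q - 2)*(q^2 + 2*q - 8) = (q - 2)*(q + 4)*(q - 2)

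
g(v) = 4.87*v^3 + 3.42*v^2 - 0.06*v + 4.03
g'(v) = 14.61*v^2 + 6.84*v - 0.06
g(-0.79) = 3.81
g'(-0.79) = 3.65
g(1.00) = 12.26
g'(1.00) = 21.39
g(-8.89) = -3146.79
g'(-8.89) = 1093.79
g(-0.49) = 4.31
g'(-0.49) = 0.10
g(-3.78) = -209.91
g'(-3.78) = 182.84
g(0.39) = 4.82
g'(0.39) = 4.83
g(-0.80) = 3.77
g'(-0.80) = 3.82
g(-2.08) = -24.87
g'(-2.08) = 48.92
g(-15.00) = -15661.82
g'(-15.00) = 3184.59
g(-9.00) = -3268.64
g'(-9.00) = 1121.79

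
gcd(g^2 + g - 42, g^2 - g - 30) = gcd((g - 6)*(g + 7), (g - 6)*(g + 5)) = g - 6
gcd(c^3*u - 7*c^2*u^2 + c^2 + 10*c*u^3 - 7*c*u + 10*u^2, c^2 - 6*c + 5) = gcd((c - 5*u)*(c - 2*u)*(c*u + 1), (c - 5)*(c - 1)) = 1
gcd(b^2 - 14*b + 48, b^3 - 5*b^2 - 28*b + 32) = b - 8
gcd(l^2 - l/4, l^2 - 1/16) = l - 1/4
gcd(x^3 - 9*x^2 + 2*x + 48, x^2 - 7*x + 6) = 1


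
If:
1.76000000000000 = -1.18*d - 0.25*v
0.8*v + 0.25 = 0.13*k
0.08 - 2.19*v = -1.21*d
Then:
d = -1.34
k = -2.42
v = -0.71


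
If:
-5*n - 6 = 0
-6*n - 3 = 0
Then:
No Solution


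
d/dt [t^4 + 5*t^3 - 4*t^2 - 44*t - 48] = 4*t^3 + 15*t^2 - 8*t - 44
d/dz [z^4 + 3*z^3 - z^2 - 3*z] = 4*z^3 + 9*z^2 - 2*z - 3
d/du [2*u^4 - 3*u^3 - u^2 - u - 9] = 8*u^3 - 9*u^2 - 2*u - 1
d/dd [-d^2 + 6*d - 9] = 6 - 2*d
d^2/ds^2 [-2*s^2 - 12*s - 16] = -4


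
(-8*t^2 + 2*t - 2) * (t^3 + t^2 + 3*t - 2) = -8*t^5 - 6*t^4 - 24*t^3 + 20*t^2 - 10*t + 4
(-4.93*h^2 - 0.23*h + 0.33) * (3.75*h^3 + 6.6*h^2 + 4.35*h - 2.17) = -18.4875*h^5 - 33.4005*h^4 - 21.726*h^3 + 11.8756*h^2 + 1.9346*h - 0.7161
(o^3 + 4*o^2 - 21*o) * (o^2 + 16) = o^5 + 4*o^4 - 5*o^3 + 64*o^2 - 336*o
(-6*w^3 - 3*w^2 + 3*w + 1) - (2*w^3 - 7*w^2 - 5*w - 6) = -8*w^3 + 4*w^2 + 8*w + 7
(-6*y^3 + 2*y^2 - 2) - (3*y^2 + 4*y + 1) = -6*y^3 - y^2 - 4*y - 3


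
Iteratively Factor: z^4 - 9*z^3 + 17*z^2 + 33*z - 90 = (z - 5)*(z^3 - 4*z^2 - 3*z + 18) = (z - 5)*(z + 2)*(z^2 - 6*z + 9) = (z - 5)*(z - 3)*(z + 2)*(z - 3)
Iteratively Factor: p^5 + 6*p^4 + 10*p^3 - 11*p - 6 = (p - 1)*(p^4 + 7*p^3 + 17*p^2 + 17*p + 6) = (p - 1)*(p + 2)*(p^3 + 5*p^2 + 7*p + 3) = (p - 1)*(p + 1)*(p + 2)*(p^2 + 4*p + 3) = (p - 1)*(p + 1)^2*(p + 2)*(p + 3)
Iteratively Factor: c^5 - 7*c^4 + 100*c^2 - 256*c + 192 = (c - 2)*(c^4 - 5*c^3 - 10*c^2 + 80*c - 96) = (c - 4)*(c - 2)*(c^3 - c^2 - 14*c + 24) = (c - 4)*(c - 2)^2*(c^2 + c - 12) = (c - 4)*(c - 3)*(c - 2)^2*(c + 4)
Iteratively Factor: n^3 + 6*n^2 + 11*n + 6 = (n + 1)*(n^2 + 5*n + 6) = (n + 1)*(n + 2)*(n + 3)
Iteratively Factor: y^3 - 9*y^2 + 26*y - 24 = (y - 2)*(y^2 - 7*y + 12) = (y - 3)*(y - 2)*(y - 4)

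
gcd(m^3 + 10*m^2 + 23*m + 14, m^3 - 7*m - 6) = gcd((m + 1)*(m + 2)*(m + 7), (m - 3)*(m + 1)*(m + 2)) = m^2 + 3*m + 2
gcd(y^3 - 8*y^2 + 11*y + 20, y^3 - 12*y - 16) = y - 4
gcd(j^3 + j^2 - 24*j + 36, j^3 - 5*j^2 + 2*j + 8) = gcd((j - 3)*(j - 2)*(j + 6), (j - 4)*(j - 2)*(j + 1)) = j - 2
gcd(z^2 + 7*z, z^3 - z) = z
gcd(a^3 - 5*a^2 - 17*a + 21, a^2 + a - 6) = a + 3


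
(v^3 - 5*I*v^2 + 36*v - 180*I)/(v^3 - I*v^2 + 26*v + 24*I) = (v^2 + I*v + 30)/(v^2 + 5*I*v - 4)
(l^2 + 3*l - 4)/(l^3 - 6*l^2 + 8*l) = (l^2 + 3*l - 4)/(l*(l^2 - 6*l + 8))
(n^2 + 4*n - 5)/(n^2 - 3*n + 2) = (n + 5)/(n - 2)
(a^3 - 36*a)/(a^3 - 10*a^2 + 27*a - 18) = a*(a + 6)/(a^2 - 4*a + 3)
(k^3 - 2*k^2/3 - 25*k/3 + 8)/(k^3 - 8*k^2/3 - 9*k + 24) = (k - 1)/(k - 3)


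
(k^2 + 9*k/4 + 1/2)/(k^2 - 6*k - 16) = (k + 1/4)/(k - 8)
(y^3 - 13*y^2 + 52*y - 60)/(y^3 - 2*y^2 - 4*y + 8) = (y^2 - 11*y + 30)/(y^2 - 4)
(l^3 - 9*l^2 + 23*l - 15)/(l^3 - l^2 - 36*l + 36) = (l^2 - 8*l + 15)/(l^2 - 36)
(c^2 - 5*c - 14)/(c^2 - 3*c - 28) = (c + 2)/(c + 4)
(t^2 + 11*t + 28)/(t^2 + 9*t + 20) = (t + 7)/(t + 5)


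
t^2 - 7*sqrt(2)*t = t*(t - 7*sqrt(2))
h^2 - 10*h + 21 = (h - 7)*(h - 3)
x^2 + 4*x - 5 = (x - 1)*(x + 5)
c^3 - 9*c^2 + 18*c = c*(c - 6)*(c - 3)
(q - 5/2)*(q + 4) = q^2 + 3*q/2 - 10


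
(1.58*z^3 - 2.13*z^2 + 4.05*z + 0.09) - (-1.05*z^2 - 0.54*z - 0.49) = 1.58*z^3 - 1.08*z^2 + 4.59*z + 0.58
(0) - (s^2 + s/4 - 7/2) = -s^2 - s/4 + 7/2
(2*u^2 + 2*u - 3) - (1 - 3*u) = 2*u^2 + 5*u - 4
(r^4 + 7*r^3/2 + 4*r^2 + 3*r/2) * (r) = r^5 + 7*r^4/2 + 4*r^3 + 3*r^2/2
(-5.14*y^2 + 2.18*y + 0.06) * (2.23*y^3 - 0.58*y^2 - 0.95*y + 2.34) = -11.4622*y^5 + 7.8426*y^4 + 3.7524*y^3 - 14.1334*y^2 + 5.0442*y + 0.1404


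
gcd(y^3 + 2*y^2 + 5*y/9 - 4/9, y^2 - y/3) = y - 1/3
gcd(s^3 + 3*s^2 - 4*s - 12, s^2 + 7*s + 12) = s + 3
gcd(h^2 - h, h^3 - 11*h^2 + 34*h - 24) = h - 1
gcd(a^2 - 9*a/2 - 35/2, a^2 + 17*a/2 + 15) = a + 5/2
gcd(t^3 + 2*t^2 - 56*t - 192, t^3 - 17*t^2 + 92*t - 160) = t - 8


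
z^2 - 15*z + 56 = (z - 8)*(z - 7)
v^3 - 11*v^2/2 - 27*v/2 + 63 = (v - 6)*(v - 3)*(v + 7/2)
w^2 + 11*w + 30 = (w + 5)*(w + 6)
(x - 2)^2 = x^2 - 4*x + 4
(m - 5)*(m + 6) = m^2 + m - 30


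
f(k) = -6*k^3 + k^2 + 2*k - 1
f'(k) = -18*k^2 + 2*k + 2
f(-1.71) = 28.51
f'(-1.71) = -54.05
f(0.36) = -0.43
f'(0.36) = 0.39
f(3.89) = -331.27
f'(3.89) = -262.60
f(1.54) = -17.46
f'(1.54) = -37.61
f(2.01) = -41.66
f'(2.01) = -66.70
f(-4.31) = 489.33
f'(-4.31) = -340.99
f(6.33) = -1470.09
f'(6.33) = -706.58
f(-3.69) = 306.70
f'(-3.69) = -250.47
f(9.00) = -4276.00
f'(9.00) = -1438.00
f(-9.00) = 4436.00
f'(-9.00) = -1474.00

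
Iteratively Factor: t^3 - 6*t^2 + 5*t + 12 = (t - 3)*(t^2 - 3*t - 4) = (t - 4)*(t - 3)*(t + 1)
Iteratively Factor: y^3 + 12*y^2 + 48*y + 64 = (y + 4)*(y^2 + 8*y + 16) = (y + 4)^2*(y + 4)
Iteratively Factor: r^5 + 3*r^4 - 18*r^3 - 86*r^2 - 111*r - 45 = (r + 3)*(r^4 - 18*r^2 - 32*r - 15) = (r + 3)^2*(r^3 - 3*r^2 - 9*r - 5) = (r - 5)*(r + 3)^2*(r^2 + 2*r + 1) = (r - 5)*(r + 1)*(r + 3)^2*(r + 1)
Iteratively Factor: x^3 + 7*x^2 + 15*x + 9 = (x + 3)*(x^2 + 4*x + 3) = (x + 1)*(x + 3)*(x + 3)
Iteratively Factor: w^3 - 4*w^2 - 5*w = (w)*(w^2 - 4*w - 5) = w*(w + 1)*(w - 5)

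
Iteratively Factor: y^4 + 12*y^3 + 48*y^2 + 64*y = (y)*(y^3 + 12*y^2 + 48*y + 64) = y*(y + 4)*(y^2 + 8*y + 16) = y*(y + 4)^2*(y + 4)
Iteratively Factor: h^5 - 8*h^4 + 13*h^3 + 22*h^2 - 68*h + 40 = (h - 5)*(h^4 - 3*h^3 - 2*h^2 + 12*h - 8) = (h - 5)*(h + 2)*(h^3 - 5*h^2 + 8*h - 4) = (h - 5)*(h - 2)*(h + 2)*(h^2 - 3*h + 2) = (h - 5)*(h - 2)^2*(h + 2)*(h - 1)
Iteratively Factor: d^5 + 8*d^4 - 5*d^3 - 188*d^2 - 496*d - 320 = (d + 1)*(d^4 + 7*d^3 - 12*d^2 - 176*d - 320) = (d + 1)*(d + 4)*(d^3 + 3*d^2 - 24*d - 80) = (d + 1)*(d + 4)^2*(d^2 - d - 20) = (d - 5)*(d + 1)*(d + 4)^2*(d + 4)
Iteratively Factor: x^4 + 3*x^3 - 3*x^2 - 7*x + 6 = (x - 1)*(x^3 + 4*x^2 + x - 6) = (x - 1)^2*(x^2 + 5*x + 6) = (x - 1)^2*(x + 3)*(x + 2)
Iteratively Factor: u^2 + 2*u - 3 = (u + 3)*(u - 1)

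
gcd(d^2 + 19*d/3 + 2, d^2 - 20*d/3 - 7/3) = d + 1/3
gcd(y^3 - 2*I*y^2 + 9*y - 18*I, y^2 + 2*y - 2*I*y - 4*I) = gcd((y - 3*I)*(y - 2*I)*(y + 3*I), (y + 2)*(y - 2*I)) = y - 2*I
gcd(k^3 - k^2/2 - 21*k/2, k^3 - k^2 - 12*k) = k^2 + 3*k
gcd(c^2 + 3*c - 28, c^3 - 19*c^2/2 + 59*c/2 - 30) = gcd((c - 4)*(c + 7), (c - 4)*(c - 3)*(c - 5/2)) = c - 4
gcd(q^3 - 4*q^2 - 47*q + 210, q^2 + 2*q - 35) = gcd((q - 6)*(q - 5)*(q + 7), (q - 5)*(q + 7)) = q^2 + 2*q - 35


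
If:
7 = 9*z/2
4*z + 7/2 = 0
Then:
No Solution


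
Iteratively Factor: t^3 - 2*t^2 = (t)*(t^2 - 2*t) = t*(t - 2)*(t)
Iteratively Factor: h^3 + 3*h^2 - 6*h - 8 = (h + 4)*(h^2 - h - 2) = (h - 2)*(h + 4)*(h + 1)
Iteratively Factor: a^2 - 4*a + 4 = (a - 2)*(a - 2)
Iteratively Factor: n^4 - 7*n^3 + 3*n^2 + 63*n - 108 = (n - 4)*(n^3 - 3*n^2 - 9*n + 27) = (n - 4)*(n - 3)*(n^2 - 9) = (n - 4)*(n - 3)^2*(n + 3)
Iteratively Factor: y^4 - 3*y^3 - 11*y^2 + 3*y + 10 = (y - 5)*(y^3 + 2*y^2 - y - 2) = (y - 5)*(y + 2)*(y^2 - 1) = (y - 5)*(y + 1)*(y + 2)*(y - 1)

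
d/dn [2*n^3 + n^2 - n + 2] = 6*n^2 + 2*n - 1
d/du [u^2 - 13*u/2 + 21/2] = 2*u - 13/2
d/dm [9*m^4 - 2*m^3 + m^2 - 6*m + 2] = 36*m^3 - 6*m^2 + 2*m - 6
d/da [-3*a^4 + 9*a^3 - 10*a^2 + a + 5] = -12*a^3 + 27*a^2 - 20*a + 1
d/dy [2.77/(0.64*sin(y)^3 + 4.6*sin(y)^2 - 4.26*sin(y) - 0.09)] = (-5.3184*sin(y)^2 - 25.484*sin(y) + 11.8002)*cos(y)/(0.64*sin(y)^3 + 4.6*sin(y)^2 - 4.26*sin(y) - 0.09)^2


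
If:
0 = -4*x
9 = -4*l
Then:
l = -9/4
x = 0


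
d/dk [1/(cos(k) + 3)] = sin(k)/(cos(k) + 3)^2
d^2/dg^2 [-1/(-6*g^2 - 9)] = 4*(2*g^2 - 1)/(2*g^2 + 3)^3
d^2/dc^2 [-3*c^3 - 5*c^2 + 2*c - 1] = -18*c - 10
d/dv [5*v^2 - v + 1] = 10*v - 1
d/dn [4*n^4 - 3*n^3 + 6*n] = 16*n^3 - 9*n^2 + 6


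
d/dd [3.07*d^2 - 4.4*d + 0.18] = 6.14*d - 4.4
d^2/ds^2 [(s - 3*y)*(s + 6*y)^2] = 6*s + 18*y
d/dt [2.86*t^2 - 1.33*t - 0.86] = 5.72*t - 1.33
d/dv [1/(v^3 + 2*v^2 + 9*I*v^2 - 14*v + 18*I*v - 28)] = (-3*v^2 - 4*v - 18*I*v + 14 - 18*I)/(v^3 + 2*v^2 + 9*I*v^2 - 14*v + 18*I*v - 28)^2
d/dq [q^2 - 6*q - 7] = 2*q - 6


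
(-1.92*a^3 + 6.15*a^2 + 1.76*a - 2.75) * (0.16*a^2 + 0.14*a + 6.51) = -0.3072*a^5 + 0.7152*a^4 - 11.3566*a^3 + 39.8429*a^2 + 11.0726*a - 17.9025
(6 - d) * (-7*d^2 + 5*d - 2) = 7*d^3 - 47*d^2 + 32*d - 12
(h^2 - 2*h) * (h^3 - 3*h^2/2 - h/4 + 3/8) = h^5 - 7*h^4/2 + 11*h^3/4 + 7*h^2/8 - 3*h/4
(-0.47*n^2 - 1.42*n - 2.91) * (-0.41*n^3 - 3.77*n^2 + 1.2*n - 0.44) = 0.1927*n^5 + 2.3541*n^4 + 5.9825*n^3 + 9.4735*n^2 - 2.8672*n + 1.2804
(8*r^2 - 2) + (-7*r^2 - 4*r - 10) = r^2 - 4*r - 12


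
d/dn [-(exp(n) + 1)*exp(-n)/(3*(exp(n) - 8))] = (exp(2*n) + 2*exp(n) - 8)*exp(-n)/(3*(exp(2*n) - 16*exp(n) + 64))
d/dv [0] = 0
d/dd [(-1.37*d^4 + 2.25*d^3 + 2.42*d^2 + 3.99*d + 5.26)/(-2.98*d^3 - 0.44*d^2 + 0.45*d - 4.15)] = (4.0826*d^6 + 1.2056*d^5 + 4.3721*d^4 + 48.5474*d^3 + 21.8565*d^2 - 15.4572*d - 18.9255)/(8.8804*d^6 + 2.6224*d^5 - 2.4884*d^4 + 24.338*d^3 + 3.8545*d^2 - 3.735*d + 17.2225)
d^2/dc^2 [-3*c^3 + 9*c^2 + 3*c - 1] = 18 - 18*c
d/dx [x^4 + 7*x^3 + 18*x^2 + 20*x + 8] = 4*x^3 + 21*x^2 + 36*x + 20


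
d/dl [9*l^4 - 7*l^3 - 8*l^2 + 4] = l*(36*l^2 - 21*l - 16)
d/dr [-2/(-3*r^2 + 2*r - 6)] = 4*(1 - 3*r)/(3*r^2 - 2*r + 6)^2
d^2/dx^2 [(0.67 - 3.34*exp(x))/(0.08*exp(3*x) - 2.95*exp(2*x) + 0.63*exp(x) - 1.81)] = (-0.085504*exp(6*x) + 2.403312*exp(5*x) - 30.132326*exp(4*x) + 10.89563*exp(3*x) + 104.141139*exp(2*x) - 17.852539*exp(x) - 10.178173)*exp(x)/(0.000512*exp(9*x) - 0.05664*exp(8*x) + 2.100696*exp(7*x) - 26.599207*exp(6*x) + 19.105941*exp(5*x) - 51.314484*exp(4*x) + 21.219621*exp(3*x) - 31.148652*exp(2*x) + 6.191829*exp(x) - 5.929741)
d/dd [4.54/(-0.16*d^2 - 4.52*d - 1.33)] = (1.4528*d + 20.5208)/(0.16*d^2 + 4.52*d + 1.33)^2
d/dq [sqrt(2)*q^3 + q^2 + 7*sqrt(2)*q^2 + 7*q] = 3*sqrt(2)*q^2 + 2*q + 14*sqrt(2)*q + 7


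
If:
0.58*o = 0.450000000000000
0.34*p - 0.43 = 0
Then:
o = 0.78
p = 1.26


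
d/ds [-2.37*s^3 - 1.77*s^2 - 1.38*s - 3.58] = -7.11*s^2 - 3.54*s - 1.38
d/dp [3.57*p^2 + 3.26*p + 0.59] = 7.14*p + 3.26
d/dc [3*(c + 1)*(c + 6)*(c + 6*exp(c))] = 18*c^2*exp(c) + 9*c^2 + 162*c*exp(c) + 42*c + 234*exp(c) + 18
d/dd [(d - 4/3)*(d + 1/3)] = 2*d - 1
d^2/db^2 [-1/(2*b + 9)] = -8/(2*b + 9)^3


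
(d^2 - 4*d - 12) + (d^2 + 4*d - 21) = 2*d^2 - 33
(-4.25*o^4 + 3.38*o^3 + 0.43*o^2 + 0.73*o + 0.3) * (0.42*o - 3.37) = -1.785*o^5 + 15.7421*o^4 - 11.21*o^3 - 1.1425*o^2 - 2.3341*o - 1.011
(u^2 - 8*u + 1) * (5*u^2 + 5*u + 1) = 5*u^4 - 35*u^3 - 34*u^2 - 3*u + 1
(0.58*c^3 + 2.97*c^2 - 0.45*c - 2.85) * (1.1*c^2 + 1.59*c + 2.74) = 0.638*c^5 + 4.1892*c^4 + 5.8165*c^3 + 4.2873*c^2 - 5.7645*c - 7.809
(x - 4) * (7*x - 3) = 7*x^2 - 31*x + 12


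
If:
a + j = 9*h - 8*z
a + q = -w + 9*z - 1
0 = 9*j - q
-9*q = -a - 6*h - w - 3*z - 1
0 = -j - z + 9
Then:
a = 1206 - 160*z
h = 135 - 17*z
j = 9 - z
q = 81 - 9*z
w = 178*z - 1288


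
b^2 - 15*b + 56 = (b - 8)*(b - 7)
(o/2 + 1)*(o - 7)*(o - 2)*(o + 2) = o^4/2 - 5*o^3/2 - 9*o^2 + 10*o + 28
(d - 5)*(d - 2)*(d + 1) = d^3 - 6*d^2 + 3*d + 10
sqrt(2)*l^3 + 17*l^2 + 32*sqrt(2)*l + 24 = (l + 2*sqrt(2))*(l + 6*sqrt(2))*(sqrt(2)*l + 1)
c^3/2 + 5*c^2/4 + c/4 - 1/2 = (c/2 + 1)*(c - 1/2)*(c + 1)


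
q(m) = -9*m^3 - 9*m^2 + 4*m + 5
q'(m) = -27*m^2 - 18*m + 4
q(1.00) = -9.00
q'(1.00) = -41.00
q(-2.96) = 147.71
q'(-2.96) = -179.28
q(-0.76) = 0.71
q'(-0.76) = 2.08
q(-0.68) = 0.95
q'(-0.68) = 3.76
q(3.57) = -504.92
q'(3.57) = -404.37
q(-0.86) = 0.63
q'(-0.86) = -0.49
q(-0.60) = 1.30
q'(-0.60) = 5.08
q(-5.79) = 1427.06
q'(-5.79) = -796.93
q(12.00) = -16795.00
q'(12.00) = -4100.00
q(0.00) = 5.00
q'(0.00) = 4.00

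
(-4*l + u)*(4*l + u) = -16*l^2 + u^2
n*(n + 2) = n^2 + 2*n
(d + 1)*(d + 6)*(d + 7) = d^3 + 14*d^2 + 55*d + 42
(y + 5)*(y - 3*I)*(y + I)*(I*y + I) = I*y^4 + 2*y^3 + 6*I*y^3 + 12*y^2 + 8*I*y^2 + 10*y + 18*I*y + 15*I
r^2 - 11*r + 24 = (r - 8)*(r - 3)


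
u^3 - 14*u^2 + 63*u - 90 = (u - 6)*(u - 5)*(u - 3)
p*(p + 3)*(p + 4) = p^3 + 7*p^2 + 12*p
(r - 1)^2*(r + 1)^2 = r^4 - 2*r^2 + 1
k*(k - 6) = k^2 - 6*k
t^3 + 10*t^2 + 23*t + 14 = (t + 1)*(t + 2)*(t + 7)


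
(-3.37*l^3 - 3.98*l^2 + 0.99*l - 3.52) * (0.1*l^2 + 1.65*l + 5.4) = -0.337*l^5 - 5.9585*l^4 - 24.666*l^3 - 20.2105*l^2 - 0.462*l - 19.008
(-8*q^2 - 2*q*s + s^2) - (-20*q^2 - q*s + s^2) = 12*q^2 - q*s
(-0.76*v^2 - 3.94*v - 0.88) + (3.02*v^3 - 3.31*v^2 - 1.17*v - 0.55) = 3.02*v^3 - 4.07*v^2 - 5.11*v - 1.43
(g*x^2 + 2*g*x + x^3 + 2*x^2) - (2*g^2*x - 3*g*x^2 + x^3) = -2*g^2*x + 4*g*x^2 + 2*g*x + 2*x^2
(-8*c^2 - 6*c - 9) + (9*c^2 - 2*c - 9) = c^2 - 8*c - 18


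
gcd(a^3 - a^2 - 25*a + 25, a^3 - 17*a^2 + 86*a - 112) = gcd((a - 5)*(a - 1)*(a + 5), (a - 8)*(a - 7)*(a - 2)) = 1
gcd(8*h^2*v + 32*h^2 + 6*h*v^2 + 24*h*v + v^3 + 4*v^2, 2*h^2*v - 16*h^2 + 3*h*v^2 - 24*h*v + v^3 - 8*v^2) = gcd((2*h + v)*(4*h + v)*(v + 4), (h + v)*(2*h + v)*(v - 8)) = 2*h + v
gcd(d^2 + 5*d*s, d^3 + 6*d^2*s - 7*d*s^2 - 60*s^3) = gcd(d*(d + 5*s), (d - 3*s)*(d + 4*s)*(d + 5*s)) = d + 5*s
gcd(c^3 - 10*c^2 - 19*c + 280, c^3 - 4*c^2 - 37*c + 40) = c^2 - 3*c - 40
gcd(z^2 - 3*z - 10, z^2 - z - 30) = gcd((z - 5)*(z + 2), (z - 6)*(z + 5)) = 1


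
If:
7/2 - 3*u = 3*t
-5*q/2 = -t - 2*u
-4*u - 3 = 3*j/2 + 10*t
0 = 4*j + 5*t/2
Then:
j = 230/243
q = 374/243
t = -368/243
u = 1303/486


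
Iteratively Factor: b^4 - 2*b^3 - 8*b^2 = (b)*(b^3 - 2*b^2 - 8*b) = b*(b + 2)*(b^2 - 4*b) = b*(b - 4)*(b + 2)*(b)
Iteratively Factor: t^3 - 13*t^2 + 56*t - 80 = (t - 4)*(t^2 - 9*t + 20) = (t - 4)^2*(t - 5)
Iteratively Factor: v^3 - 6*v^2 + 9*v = (v)*(v^2 - 6*v + 9) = v*(v - 3)*(v - 3)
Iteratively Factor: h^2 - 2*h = (h - 2)*(h)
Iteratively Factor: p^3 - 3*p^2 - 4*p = (p - 4)*(p^2 + p) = (p - 4)*(p + 1)*(p)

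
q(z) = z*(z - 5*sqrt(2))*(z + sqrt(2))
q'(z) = z*(z - 5*sqrt(2)) + z*(z + sqrt(2)) + (z - 5*sqrt(2))*(z + sqrt(2)) = 3*z^2 - 8*sqrt(2)*z - 10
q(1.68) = -28.02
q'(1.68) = -20.54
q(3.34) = -59.25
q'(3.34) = -14.32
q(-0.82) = 3.84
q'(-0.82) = 1.29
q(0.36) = -4.29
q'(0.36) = -13.68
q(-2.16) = -14.87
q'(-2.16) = 28.43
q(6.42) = -32.75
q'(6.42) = 41.02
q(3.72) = -64.00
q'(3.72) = -10.57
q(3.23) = -57.62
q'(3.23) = -15.24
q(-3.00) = -47.91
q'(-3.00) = 50.94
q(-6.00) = -359.65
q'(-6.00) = 165.88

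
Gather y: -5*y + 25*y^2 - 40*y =25*y^2 - 45*y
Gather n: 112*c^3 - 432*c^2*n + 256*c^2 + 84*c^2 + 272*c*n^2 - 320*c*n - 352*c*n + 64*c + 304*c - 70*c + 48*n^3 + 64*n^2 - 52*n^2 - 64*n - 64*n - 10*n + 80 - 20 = 112*c^3 + 340*c^2 + 298*c + 48*n^3 + n^2*(272*c + 12) + n*(-432*c^2 - 672*c - 138) + 60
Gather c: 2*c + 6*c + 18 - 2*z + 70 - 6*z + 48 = 8*c - 8*z + 136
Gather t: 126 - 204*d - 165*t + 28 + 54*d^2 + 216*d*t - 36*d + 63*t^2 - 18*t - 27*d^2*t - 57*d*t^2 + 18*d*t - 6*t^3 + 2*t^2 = 54*d^2 - 240*d - 6*t^3 + t^2*(65 - 57*d) + t*(-27*d^2 + 234*d - 183) + 154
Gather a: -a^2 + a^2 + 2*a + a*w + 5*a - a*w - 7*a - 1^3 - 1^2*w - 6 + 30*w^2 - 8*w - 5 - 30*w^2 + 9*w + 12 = 0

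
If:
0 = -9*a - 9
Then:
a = -1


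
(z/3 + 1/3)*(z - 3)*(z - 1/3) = z^3/3 - 7*z^2/9 - 7*z/9 + 1/3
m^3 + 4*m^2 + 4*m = m*(m + 2)^2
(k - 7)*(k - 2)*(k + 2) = k^3 - 7*k^2 - 4*k + 28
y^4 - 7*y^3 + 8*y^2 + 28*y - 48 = (y - 4)*(y - 3)*(y - 2)*(y + 2)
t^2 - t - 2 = (t - 2)*(t + 1)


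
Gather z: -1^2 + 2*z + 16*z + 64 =18*z + 63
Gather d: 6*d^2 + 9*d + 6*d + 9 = 6*d^2 + 15*d + 9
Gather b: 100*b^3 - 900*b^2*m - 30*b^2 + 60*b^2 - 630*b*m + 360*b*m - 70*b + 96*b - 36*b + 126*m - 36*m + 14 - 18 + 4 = 100*b^3 + b^2*(30 - 900*m) + b*(-270*m - 10) + 90*m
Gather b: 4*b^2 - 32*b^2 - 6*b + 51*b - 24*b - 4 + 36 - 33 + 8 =-28*b^2 + 21*b + 7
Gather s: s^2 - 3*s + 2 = s^2 - 3*s + 2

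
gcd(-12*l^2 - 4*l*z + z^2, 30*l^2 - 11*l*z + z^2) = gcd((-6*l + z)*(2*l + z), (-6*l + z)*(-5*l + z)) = -6*l + z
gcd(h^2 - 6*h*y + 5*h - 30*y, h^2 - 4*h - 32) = 1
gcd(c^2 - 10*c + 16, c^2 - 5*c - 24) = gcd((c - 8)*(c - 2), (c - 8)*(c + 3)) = c - 8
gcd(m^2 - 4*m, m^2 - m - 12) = m - 4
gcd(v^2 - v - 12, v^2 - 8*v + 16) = v - 4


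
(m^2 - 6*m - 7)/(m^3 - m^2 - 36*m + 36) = (m^2 - 6*m - 7)/(m^3 - m^2 - 36*m + 36)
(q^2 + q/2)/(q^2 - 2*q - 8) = q*(2*q + 1)/(2*(q^2 - 2*q - 8))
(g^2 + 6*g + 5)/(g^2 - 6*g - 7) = (g + 5)/(g - 7)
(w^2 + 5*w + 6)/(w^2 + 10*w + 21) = (w + 2)/(w + 7)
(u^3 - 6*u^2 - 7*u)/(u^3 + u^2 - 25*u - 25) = u*(u - 7)/(u^2 - 25)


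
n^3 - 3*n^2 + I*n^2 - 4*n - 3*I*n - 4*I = (n - 4)*(n + 1)*(n + I)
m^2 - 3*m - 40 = (m - 8)*(m + 5)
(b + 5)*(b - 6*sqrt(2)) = b^2 - 6*sqrt(2)*b + 5*b - 30*sqrt(2)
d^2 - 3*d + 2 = (d - 2)*(d - 1)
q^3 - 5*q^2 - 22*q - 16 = (q - 8)*(q + 1)*(q + 2)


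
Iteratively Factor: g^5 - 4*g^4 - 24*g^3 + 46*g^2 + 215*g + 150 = (g - 5)*(g^4 + g^3 - 19*g^2 - 49*g - 30) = (g - 5)*(g + 1)*(g^3 - 19*g - 30) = (g - 5)*(g + 1)*(g + 3)*(g^2 - 3*g - 10) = (g - 5)*(g + 1)*(g + 2)*(g + 3)*(g - 5)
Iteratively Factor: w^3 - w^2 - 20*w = (w - 5)*(w^2 + 4*w) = (w - 5)*(w + 4)*(w)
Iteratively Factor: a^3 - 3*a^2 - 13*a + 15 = (a - 5)*(a^2 + 2*a - 3) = (a - 5)*(a + 3)*(a - 1)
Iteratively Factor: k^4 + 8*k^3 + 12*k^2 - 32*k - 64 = (k + 2)*(k^3 + 6*k^2 - 32) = (k + 2)*(k + 4)*(k^2 + 2*k - 8) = (k + 2)*(k + 4)^2*(k - 2)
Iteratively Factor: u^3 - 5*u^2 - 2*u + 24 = (u - 4)*(u^2 - u - 6) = (u - 4)*(u - 3)*(u + 2)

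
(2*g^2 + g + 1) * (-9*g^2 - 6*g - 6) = -18*g^4 - 21*g^3 - 27*g^2 - 12*g - 6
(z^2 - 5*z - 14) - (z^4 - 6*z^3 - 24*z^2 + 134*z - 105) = -z^4 + 6*z^3 + 25*z^2 - 139*z + 91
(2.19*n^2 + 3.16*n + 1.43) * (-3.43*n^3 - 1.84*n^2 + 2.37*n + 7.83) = -7.5117*n^5 - 14.8684*n^4 - 5.529*n^3 + 22.0057*n^2 + 28.1319*n + 11.1969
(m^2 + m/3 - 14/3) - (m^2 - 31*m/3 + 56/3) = 32*m/3 - 70/3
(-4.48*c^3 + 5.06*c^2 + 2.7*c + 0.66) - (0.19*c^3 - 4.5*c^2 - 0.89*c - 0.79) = -4.67*c^3 + 9.56*c^2 + 3.59*c + 1.45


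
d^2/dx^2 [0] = 0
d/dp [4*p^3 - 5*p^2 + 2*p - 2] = 12*p^2 - 10*p + 2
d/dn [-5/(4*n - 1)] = 20/(4*n - 1)^2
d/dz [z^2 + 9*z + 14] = 2*z + 9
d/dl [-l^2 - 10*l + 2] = -2*l - 10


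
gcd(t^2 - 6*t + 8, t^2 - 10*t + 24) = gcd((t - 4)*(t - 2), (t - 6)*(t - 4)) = t - 4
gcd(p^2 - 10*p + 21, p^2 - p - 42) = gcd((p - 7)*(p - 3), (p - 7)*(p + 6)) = p - 7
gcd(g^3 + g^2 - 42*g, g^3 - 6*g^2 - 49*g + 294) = g^2 + g - 42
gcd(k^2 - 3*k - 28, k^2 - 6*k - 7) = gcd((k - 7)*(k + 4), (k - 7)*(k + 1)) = k - 7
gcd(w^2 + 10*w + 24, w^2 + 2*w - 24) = w + 6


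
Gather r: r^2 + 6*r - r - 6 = r^2 + 5*r - 6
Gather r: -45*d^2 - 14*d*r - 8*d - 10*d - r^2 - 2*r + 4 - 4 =-45*d^2 - 18*d - r^2 + r*(-14*d - 2)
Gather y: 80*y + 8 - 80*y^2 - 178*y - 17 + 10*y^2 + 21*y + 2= -70*y^2 - 77*y - 7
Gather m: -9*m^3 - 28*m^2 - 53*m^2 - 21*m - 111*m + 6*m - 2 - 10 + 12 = -9*m^3 - 81*m^2 - 126*m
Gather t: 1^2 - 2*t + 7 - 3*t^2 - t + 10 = -3*t^2 - 3*t + 18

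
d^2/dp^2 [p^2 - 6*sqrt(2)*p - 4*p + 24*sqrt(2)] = 2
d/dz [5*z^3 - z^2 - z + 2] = 15*z^2 - 2*z - 1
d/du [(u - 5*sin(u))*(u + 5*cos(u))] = -5*sqrt(2)*u*sin(u + pi/4) + 2*u - 25*cos(2*u) + 5*sqrt(2)*cos(u + pi/4)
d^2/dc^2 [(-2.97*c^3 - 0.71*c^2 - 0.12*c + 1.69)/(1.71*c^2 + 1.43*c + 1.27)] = (-1.4210854715202e-14*c^5 + 1.4210854715202e-14*c^4 + 3.52373399999998*c^3 + 6.53891399999999*c^2 - 2.382912*c - 2.283038)/(5.000211*c^6 + 12.544389*c^5 + 21.631158*c^4 + 21.557393*c^3 + 16.065246*c^2 + 6.919341*c + 2.048383)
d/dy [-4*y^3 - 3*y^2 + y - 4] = -12*y^2 - 6*y + 1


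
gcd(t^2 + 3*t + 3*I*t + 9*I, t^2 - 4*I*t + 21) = t + 3*I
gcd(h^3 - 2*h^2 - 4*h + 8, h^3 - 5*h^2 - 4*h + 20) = h^2 - 4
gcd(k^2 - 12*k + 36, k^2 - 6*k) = k - 6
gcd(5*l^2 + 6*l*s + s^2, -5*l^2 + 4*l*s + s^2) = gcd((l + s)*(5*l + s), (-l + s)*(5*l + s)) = 5*l + s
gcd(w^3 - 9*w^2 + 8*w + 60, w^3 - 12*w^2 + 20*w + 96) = w^2 - 4*w - 12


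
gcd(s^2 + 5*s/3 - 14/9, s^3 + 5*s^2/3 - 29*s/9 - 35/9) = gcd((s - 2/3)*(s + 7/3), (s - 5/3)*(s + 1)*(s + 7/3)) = s + 7/3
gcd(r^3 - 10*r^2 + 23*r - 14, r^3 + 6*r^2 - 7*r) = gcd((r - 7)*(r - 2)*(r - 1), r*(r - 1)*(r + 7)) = r - 1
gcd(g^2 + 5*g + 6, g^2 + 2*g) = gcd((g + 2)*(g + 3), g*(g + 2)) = g + 2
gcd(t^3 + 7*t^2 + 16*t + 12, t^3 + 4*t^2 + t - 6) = t^2 + 5*t + 6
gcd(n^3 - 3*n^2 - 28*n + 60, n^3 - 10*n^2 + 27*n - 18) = n - 6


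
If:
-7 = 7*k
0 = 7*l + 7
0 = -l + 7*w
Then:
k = -1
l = -1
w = -1/7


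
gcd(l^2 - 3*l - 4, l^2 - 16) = l - 4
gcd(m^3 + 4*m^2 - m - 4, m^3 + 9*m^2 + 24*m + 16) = m^2 + 5*m + 4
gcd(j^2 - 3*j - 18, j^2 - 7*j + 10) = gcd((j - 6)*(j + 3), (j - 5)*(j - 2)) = 1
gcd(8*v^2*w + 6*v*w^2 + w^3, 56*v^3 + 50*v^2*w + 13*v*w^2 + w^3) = 8*v^2 + 6*v*w + w^2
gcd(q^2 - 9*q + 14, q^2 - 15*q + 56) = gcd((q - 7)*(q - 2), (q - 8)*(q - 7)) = q - 7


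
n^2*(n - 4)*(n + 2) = n^4 - 2*n^3 - 8*n^2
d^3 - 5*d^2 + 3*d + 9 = (d - 3)^2*(d + 1)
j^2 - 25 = (j - 5)*(j + 5)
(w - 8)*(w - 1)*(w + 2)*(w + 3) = w^4 - 4*w^3 - 31*w^2 - 14*w + 48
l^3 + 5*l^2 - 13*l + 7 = (l - 1)^2*(l + 7)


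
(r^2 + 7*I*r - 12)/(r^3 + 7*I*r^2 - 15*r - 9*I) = (r + 4*I)/(r^2 + 4*I*r - 3)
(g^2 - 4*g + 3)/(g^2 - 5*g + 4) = (g - 3)/(g - 4)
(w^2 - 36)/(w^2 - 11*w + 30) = (w + 6)/(w - 5)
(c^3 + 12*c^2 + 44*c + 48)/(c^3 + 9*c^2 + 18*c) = (c^2 + 6*c + 8)/(c*(c + 3))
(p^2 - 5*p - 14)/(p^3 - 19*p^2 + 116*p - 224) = (p + 2)/(p^2 - 12*p + 32)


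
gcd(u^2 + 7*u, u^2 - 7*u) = u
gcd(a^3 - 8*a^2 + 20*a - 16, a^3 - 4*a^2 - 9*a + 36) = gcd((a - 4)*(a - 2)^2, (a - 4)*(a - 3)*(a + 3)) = a - 4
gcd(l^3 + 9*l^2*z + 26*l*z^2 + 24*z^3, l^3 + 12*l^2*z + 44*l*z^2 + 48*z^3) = l^2 + 6*l*z + 8*z^2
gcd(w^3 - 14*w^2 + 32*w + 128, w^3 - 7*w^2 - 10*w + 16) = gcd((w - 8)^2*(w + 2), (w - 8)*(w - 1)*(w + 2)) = w^2 - 6*w - 16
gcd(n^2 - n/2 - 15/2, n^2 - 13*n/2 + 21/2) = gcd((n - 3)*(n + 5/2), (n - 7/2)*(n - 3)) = n - 3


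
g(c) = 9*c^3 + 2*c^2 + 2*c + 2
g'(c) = 27*c^2 + 4*c + 2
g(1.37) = 31.64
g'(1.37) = 58.16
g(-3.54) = -379.27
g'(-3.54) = 326.19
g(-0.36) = 1.12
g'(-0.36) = 4.06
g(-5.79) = -1689.47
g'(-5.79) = 883.99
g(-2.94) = -215.30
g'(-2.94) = 223.62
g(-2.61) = -149.61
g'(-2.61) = 175.49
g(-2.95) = -217.55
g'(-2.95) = 225.17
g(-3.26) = -295.08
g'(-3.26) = 275.91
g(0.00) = 2.00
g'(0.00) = 2.00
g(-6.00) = -1882.00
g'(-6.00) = 950.00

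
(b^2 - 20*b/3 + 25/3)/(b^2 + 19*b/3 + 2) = (3*b^2 - 20*b + 25)/(3*b^2 + 19*b + 6)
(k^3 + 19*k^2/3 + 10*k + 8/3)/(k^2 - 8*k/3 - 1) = (k^2 + 6*k + 8)/(k - 3)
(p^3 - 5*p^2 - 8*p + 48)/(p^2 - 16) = (p^2 - p - 12)/(p + 4)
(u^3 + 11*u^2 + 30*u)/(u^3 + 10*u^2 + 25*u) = (u + 6)/(u + 5)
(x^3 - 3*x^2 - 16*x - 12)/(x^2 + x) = x - 4 - 12/x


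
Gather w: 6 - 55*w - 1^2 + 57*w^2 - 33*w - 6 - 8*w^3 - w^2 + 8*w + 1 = -8*w^3 + 56*w^2 - 80*w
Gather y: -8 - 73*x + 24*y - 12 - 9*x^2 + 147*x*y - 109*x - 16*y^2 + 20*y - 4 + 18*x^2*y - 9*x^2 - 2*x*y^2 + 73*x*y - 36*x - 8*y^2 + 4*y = -18*x^2 - 218*x + y^2*(-2*x - 24) + y*(18*x^2 + 220*x + 48) - 24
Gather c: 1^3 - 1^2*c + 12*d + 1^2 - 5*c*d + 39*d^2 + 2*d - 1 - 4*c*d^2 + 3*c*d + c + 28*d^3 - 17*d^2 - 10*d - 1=c*(-4*d^2 - 2*d) + 28*d^3 + 22*d^2 + 4*d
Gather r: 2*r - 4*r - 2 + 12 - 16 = -2*r - 6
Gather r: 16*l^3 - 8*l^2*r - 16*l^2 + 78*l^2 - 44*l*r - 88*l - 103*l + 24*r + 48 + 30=16*l^3 + 62*l^2 - 191*l + r*(-8*l^2 - 44*l + 24) + 78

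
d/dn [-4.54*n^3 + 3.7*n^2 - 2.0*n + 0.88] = -13.62*n^2 + 7.4*n - 2.0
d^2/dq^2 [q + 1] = 0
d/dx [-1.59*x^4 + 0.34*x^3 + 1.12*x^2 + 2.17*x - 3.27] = -6.36*x^3 + 1.02*x^2 + 2.24*x + 2.17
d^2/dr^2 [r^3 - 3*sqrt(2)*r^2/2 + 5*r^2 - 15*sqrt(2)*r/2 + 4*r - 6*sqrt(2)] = 6*r - 3*sqrt(2) + 10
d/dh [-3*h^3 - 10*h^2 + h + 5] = -9*h^2 - 20*h + 1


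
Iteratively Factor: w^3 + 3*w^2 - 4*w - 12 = (w + 3)*(w^2 - 4) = (w + 2)*(w + 3)*(w - 2)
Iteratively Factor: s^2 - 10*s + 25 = (s - 5)*(s - 5)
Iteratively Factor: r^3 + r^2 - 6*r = (r + 3)*(r^2 - 2*r) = (r - 2)*(r + 3)*(r)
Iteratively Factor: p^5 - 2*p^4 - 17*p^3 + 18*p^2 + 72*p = (p + 3)*(p^4 - 5*p^3 - 2*p^2 + 24*p) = (p + 2)*(p + 3)*(p^3 - 7*p^2 + 12*p) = (p - 4)*(p + 2)*(p + 3)*(p^2 - 3*p) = (p - 4)*(p - 3)*(p + 2)*(p + 3)*(p)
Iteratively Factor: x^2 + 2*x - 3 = (x + 3)*(x - 1)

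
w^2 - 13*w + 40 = (w - 8)*(w - 5)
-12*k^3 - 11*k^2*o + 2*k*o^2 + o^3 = (-3*k + o)*(k + o)*(4*k + o)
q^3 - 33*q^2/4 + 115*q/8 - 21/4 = (q - 6)*(q - 7/4)*(q - 1/2)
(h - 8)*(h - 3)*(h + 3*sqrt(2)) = h^3 - 11*h^2 + 3*sqrt(2)*h^2 - 33*sqrt(2)*h + 24*h + 72*sqrt(2)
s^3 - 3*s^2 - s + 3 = (s - 3)*(s - 1)*(s + 1)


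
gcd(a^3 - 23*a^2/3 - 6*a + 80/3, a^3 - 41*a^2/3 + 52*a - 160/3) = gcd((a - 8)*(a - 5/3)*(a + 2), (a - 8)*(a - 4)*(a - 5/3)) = a^2 - 29*a/3 + 40/3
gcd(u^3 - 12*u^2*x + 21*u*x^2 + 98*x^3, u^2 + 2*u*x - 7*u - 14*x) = u + 2*x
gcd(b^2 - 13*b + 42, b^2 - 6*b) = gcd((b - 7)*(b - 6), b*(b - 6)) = b - 6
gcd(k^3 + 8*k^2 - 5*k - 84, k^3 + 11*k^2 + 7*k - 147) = k^2 + 4*k - 21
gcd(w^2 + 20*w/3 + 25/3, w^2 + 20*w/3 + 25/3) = w^2 + 20*w/3 + 25/3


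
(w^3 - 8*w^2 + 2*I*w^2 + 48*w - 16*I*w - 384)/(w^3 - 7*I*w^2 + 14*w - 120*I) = (w^2 + 8*w*(-1 + I) - 64*I)/(w^2 - I*w + 20)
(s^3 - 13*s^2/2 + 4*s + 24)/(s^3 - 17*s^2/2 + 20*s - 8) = (2*s + 3)/(2*s - 1)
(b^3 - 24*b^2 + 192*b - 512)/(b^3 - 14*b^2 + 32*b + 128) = (b - 8)/(b + 2)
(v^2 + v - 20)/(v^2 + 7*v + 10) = (v - 4)/(v + 2)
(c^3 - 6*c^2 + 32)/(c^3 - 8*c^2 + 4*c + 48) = (c - 4)/(c - 6)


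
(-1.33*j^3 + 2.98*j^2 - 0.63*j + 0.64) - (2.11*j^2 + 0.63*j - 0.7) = -1.33*j^3 + 0.87*j^2 - 1.26*j + 1.34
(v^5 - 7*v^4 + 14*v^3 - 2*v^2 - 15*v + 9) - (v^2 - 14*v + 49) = v^5 - 7*v^4 + 14*v^3 - 3*v^2 - v - 40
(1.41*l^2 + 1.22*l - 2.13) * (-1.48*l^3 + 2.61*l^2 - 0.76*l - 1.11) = -2.0868*l^5 + 1.8745*l^4 + 5.265*l^3 - 8.0516*l^2 + 0.2646*l + 2.3643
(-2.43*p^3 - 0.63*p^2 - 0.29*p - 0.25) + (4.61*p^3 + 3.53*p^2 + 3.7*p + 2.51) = 2.18*p^3 + 2.9*p^2 + 3.41*p + 2.26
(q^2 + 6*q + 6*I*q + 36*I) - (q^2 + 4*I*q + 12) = 6*q + 2*I*q - 12 + 36*I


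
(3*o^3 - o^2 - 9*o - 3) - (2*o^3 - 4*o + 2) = o^3 - o^2 - 5*o - 5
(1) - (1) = 0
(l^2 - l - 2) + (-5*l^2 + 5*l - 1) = -4*l^2 + 4*l - 3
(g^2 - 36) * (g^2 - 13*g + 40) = g^4 - 13*g^3 + 4*g^2 + 468*g - 1440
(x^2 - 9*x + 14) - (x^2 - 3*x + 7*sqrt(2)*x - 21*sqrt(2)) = -7*sqrt(2)*x - 6*x + 14 + 21*sqrt(2)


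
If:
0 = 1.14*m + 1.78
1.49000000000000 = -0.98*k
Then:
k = -1.52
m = -1.56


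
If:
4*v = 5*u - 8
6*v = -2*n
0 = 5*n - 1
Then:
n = 1/5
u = 116/75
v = -1/15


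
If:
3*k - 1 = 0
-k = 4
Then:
No Solution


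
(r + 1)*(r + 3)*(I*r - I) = I*r^3 + 3*I*r^2 - I*r - 3*I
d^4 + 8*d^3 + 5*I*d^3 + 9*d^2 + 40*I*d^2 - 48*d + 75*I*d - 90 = (d + 3)*(d + 5)*(d + 2*I)*(d + 3*I)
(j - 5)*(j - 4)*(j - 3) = j^3 - 12*j^2 + 47*j - 60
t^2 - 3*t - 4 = (t - 4)*(t + 1)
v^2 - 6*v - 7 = (v - 7)*(v + 1)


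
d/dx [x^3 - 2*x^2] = x*(3*x - 4)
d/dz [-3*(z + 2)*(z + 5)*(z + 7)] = -9*z^2 - 84*z - 177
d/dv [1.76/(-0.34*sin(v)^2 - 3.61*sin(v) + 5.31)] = (1.1968*sin(v) + 6.3536)*cos(v)/(0.34*sin(v)^2 + 3.61*sin(v) - 5.31)^2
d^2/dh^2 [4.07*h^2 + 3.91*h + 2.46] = 8.14000000000000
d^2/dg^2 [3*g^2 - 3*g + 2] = 6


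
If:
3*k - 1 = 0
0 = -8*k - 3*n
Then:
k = 1/3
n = -8/9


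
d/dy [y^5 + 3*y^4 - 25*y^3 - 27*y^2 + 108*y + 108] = 5*y^4 + 12*y^3 - 75*y^2 - 54*y + 108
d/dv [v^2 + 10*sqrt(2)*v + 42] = 2*v + 10*sqrt(2)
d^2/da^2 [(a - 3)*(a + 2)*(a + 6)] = 6*a + 10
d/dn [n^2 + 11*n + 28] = 2*n + 11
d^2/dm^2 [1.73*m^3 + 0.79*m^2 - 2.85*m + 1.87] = 10.38*m + 1.58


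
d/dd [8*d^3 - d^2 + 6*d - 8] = 24*d^2 - 2*d + 6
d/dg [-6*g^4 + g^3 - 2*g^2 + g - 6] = -24*g^3 + 3*g^2 - 4*g + 1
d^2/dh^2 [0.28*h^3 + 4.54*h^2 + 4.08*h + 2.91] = 1.68*h + 9.08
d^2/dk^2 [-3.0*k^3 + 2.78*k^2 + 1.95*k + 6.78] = 5.56 - 18.0*k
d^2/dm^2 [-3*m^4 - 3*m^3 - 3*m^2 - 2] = -36*m^2 - 18*m - 6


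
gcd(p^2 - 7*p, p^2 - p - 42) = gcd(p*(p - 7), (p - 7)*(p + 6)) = p - 7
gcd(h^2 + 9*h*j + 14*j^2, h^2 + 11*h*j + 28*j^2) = h + 7*j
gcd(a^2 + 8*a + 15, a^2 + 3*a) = a + 3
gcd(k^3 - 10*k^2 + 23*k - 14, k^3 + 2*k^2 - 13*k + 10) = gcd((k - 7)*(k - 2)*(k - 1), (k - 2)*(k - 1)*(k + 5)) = k^2 - 3*k + 2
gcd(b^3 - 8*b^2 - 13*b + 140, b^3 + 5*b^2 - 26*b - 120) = b^2 - b - 20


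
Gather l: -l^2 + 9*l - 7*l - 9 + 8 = -l^2 + 2*l - 1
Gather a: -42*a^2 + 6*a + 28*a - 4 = -42*a^2 + 34*a - 4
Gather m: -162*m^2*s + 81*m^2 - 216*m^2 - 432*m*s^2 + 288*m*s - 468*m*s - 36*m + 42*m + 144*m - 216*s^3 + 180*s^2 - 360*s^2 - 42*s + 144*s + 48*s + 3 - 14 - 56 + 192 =m^2*(-162*s - 135) + m*(-432*s^2 - 180*s + 150) - 216*s^3 - 180*s^2 + 150*s + 125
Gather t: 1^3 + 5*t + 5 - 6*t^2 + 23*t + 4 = -6*t^2 + 28*t + 10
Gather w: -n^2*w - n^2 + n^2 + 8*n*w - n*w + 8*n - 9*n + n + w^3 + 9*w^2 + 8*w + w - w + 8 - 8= w^3 + 9*w^2 + w*(-n^2 + 7*n + 8)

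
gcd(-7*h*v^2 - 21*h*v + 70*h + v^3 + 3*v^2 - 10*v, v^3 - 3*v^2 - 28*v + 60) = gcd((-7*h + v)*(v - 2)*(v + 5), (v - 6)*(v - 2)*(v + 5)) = v^2 + 3*v - 10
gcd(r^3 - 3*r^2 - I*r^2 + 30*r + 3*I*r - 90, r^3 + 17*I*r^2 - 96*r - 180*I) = r + 5*I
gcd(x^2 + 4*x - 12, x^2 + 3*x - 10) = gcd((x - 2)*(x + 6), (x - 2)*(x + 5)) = x - 2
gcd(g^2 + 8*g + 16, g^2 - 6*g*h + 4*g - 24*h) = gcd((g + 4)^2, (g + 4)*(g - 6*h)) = g + 4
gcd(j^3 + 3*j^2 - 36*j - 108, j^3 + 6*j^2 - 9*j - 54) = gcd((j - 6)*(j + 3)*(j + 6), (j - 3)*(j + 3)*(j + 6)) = j^2 + 9*j + 18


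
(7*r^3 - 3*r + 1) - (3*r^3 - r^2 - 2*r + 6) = 4*r^3 + r^2 - r - 5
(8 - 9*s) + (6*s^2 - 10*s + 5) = 6*s^2 - 19*s + 13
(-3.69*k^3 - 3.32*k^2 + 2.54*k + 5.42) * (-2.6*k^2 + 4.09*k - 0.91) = 9.594*k^5 - 6.4601*k^4 - 16.8249*k^3 - 0.6822*k^2 + 19.8564*k - 4.9322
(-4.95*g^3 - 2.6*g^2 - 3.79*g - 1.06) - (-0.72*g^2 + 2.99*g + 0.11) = -4.95*g^3 - 1.88*g^2 - 6.78*g - 1.17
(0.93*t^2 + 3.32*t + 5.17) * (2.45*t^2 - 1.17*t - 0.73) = 2.2785*t^4 + 7.0459*t^3 + 8.1032*t^2 - 8.4725*t - 3.7741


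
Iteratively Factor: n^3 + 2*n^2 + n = (n)*(n^2 + 2*n + 1) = n*(n + 1)*(n + 1)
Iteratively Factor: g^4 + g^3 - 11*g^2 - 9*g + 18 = (g - 1)*(g^3 + 2*g^2 - 9*g - 18) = (g - 1)*(g + 3)*(g^2 - g - 6) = (g - 3)*(g - 1)*(g + 3)*(g + 2)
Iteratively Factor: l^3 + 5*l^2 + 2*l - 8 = (l - 1)*(l^2 + 6*l + 8) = (l - 1)*(l + 4)*(l + 2)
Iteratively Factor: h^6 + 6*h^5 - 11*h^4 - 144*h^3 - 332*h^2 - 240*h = (h)*(h^5 + 6*h^4 - 11*h^3 - 144*h^2 - 332*h - 240) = h*(h + 3)*(h^4 + 3*h^3 - 20*h^2 - 84*h - 80) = h*(h + 2)*(h + 3)*(h^3 + h^2 - 22*h - 40) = h*(h + 2)*(h + 3)*(h + 4)*(h^2 - 3*h - 10) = h*(h - 5)*(h + 2)*(h + 3)*(h + 4)*(h + 2)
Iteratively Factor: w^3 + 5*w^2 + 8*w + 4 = (w + 2)*(w^2 + 3*w + 2) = (w + 2)^2*(w + 1)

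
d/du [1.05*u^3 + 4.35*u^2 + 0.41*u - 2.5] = 3.15*u^2 + 8.7*u + 0.41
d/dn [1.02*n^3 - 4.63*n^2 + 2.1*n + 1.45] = 3.06*n^2 - 9.26*n + 2.1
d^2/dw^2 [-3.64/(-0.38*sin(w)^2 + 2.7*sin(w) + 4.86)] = (2.102464*sin(w)^4 - 11.20392*sin(w)^3 + 50.271312*sin(w)^2 - 25.35624*sin(w) - 66.515904)/(-0.38*sin(w)^2 + 2.7*sin(w) + 4.86)^3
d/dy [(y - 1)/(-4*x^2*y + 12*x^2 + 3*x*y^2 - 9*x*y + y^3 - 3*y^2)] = (-4*x^2*y + 12*x^2 + 3*x*y^2 - 9*x*y + y^3 - 3*y^2 + (y - 1)*(4*x^2 - 6*x*y + 9*x - 3*y^2 + 6*y))/(4*x^2*y - 12*x^2 - 3*x*y^2 + 9*x*y - y^3 + 3*y^2)^2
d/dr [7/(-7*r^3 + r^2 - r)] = 7*(21*r^2 - 2*r + 1)/(r^2*(7*r^2 - r + 1)^2)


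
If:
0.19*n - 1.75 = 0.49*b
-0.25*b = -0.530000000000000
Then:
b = 2.12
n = 14.68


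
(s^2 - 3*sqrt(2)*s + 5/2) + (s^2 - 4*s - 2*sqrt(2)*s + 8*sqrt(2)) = 2*s^2 - 5*sqrt(2)*s - 4*s + 5/2 + 8*sqrt(2)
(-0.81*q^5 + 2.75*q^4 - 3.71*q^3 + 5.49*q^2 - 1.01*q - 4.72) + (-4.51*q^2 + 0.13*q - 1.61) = -0.81*q^5 + 2.75*q^4 - 3.71*q^3 + 0.98*q^2 - 0.88*q - 6.33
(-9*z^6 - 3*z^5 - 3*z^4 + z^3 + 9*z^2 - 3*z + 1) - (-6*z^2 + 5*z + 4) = -9*z^6 - 3*z^5 - 3*z^4 + z^3 + 15*z^2 - 8*z - 3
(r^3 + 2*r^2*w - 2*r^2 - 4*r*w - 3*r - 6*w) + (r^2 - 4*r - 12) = r^3 + 2*r^2*w - r^2 - 4*r*w - 7*r - 6*w - 12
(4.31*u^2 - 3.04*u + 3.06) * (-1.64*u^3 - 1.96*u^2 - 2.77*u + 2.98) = -7.0684*u^5 - 3.462*u^4 - 10.9987*u^3 + 15.267*u^2 - 17.5354*u + 9.1188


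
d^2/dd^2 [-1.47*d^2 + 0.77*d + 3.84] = -2.94000000000000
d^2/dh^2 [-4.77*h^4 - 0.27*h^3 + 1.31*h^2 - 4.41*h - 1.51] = -57.24*h^2 - 1.62*h + 2.62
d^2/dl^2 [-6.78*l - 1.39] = 0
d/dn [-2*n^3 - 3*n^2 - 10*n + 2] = -6*n^2 - 6*n - 10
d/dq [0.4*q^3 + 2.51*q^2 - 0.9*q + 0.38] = 1.2*q^2 + 5.02*q - 0.9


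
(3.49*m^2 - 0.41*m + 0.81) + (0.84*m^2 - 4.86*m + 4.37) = 4.33*m^2 - 5.27*m + 5.18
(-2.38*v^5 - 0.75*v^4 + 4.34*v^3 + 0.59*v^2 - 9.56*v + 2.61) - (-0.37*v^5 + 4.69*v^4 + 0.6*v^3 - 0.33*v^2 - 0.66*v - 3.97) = -2.01*v^5 - 5.44*v^4 + 3.74*v^3 + 0.92*v^2 - 8.9*v + 6.58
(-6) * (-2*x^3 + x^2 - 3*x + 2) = 12*x^3 - 6*x^2 + 18*x - 12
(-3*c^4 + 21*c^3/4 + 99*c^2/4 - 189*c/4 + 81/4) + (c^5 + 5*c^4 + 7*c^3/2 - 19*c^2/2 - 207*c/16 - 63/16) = c^5 + 2*c^4 + 35*c^3/4 + 61*c^2/4 - 963*c/16 + 261/16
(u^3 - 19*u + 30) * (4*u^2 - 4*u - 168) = 4*u^5 - 4*u^4 - 244*u^3 + 196*u^2 + 3072*u - 5040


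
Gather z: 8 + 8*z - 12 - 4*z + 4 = 4*z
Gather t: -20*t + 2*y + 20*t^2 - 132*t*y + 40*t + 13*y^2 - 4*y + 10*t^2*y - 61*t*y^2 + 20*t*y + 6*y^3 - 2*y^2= t^2*(10*y + 20) + t*(-61*y^2 - 112*y + 20) + 6*y^3 + 11*y^2 - 2*y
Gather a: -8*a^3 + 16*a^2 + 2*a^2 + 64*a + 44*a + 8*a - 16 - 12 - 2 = -8*a^3 + 18*a^2 + 116*a - 30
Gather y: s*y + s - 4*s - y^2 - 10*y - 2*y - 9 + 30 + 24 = -3*s - y^2 + y*(s - 12) + 45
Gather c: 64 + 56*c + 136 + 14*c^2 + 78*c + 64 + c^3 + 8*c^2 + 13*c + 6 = c^3 + 22*c^2 + 147*c + 270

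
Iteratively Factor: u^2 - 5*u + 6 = (u - 2)*(u - 3)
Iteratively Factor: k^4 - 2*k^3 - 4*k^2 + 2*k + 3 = (k + 1)*(k^3 - 3*k^2 - k + 3) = (k + 1)^2*(k^2 - 4*k + 3) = (k - 1)*(k + 1)^2*(k - 3)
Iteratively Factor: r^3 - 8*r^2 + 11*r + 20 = (r - 4)*(r^2 - 4*r - 5) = (r - 5)*(r - 4)*(r + 1)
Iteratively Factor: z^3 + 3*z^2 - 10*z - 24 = (z + 4)*(z^2 - z - 6) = (z - 3)*(z + 4)*(z + 2)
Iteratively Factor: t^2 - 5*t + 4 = (t - 4)*(t - 1)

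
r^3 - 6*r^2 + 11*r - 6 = (r - 3)*(r - 2)*(r - 1)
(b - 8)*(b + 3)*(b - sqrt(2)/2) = b^3 - 5*b^2 - sqrt(2)*b^2/2 - 24*b + 5*sqrt(2)*b/2 + 12*sqrt(2)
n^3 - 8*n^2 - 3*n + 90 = (n - 6)*(n - 5)*(n + 3)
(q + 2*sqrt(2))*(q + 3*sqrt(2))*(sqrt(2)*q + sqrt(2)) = sqrt(2)*q^3 + sqrt(2)*q^2 + 10*q^2 + 10*q + 12*sqrt(2)*q + 12*sqrt(2)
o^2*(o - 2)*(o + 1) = o^4 - o^3 - 2*o^2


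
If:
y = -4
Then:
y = -4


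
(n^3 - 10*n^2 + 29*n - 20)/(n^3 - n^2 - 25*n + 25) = (n - 4)/(n + 5)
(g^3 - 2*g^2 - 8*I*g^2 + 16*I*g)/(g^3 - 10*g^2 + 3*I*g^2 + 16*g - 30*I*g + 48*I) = g*(g - 8*I)/(g^2 + g*(-8 + 3*I) - 24*I)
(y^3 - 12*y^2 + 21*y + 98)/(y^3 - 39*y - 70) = (y - 7)/(y + 5)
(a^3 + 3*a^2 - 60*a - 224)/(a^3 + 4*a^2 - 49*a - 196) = (a - 8)/(a - 7)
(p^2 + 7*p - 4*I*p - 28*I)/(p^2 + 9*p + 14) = (p - 4*I)/(p + 2)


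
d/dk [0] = 0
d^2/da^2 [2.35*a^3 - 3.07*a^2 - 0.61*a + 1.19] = 14.1*a - 6.14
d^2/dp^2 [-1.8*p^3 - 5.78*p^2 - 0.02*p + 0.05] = -10.8*p - 11.56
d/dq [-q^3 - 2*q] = -3*q^2 - 2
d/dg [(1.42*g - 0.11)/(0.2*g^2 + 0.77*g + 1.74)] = (-0.284*g^2 + 0.044*g + 2.5555)/(0.04*g^4 + 0.308*g^3 + 1.2889*g^2 + 2.6796*g + 3.0276)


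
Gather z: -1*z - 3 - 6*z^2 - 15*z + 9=-6*z^2 - 16*z + 6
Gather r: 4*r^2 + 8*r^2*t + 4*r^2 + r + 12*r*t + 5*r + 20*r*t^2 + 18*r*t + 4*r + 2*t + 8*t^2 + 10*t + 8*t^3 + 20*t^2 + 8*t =r^2*(8*t + 8) + r*(20*t^2 + 30*t + 10) + 8*t^3 + 28*t^2 + 20*t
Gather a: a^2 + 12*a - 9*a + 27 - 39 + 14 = a^2 + 3*a + 2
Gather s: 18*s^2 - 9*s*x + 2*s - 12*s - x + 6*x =18*s^2 + s*(-9*x - 10) + 5*x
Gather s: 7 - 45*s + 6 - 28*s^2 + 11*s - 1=-28*s^2 - 34*s + 12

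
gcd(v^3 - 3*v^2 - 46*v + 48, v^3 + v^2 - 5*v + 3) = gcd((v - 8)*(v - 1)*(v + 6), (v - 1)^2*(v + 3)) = v - 1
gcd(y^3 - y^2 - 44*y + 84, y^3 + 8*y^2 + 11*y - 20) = 1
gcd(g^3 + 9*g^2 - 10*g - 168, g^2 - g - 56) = g + 7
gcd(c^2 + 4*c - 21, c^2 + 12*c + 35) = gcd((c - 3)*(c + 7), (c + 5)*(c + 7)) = c + 7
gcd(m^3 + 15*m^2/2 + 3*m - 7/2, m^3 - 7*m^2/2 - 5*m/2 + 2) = m^2 + m/2 - 1/2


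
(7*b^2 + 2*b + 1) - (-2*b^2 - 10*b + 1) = 9*b^2 + 12*b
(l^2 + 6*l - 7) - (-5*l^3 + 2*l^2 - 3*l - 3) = 5*l^3 - l^2 + 9*l - 4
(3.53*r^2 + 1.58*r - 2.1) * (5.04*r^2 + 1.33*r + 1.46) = 17.7912*r^4 + 12.6581*r^3 - 3.3288*r^2 - 0.4862*r - 3.066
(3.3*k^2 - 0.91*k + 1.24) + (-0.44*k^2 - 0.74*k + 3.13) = 2.86*k^2 - 1.65*k + 4.37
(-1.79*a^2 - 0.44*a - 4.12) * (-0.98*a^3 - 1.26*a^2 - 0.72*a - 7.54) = 1.7542*a^5 + 2.6866*a^4 + 5.8808*a^3 + 19.0046*a^2 + 6.284*a + 31.0648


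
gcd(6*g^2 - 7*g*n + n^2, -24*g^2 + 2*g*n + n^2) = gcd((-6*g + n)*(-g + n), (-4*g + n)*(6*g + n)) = 1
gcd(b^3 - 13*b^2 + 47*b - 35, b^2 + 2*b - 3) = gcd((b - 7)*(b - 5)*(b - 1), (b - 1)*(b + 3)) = b - 1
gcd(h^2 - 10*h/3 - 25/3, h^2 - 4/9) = 1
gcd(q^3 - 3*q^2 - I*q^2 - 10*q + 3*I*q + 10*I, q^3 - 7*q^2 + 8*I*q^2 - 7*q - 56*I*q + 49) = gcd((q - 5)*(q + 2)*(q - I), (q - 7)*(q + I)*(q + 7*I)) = 1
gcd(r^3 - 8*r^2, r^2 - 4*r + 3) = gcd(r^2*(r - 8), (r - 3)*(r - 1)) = 1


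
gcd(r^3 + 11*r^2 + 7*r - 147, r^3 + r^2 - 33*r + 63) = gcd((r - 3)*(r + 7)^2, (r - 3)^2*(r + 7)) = r^2 + 4*r - 21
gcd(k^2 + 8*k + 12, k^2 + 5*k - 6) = k + 6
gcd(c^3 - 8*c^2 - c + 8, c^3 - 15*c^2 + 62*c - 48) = c^2 - 9*c + 8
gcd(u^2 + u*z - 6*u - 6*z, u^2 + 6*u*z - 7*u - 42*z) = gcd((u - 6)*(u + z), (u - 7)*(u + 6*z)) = 1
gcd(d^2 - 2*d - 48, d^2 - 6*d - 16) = d - 8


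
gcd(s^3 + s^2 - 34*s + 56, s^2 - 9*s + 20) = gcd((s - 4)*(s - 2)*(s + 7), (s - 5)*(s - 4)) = s - 4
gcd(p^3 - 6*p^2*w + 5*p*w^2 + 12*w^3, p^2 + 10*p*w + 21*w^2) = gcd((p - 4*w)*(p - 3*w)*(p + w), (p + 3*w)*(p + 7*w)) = 1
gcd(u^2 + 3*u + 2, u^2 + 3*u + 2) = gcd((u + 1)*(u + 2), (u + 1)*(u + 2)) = u^2 + 3*u + 2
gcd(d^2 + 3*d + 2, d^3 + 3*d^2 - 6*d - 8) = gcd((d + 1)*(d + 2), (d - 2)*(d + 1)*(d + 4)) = d + 1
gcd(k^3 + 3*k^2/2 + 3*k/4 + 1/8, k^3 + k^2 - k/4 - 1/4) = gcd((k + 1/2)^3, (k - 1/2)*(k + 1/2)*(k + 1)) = k + 1/2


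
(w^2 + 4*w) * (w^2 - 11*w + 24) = w^4 - 7*w^3 - 20*w^2 + 96*w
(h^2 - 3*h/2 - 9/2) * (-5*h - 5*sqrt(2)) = -5*h^3 - 5*sqrt(2)*h^2 + 15*h^2/2 + 15*sqrt(2)*h/2 + 45*h/2 + 45*sqrt(2)/2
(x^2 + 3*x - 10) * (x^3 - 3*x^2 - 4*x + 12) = x^5 - 23*x^3 + 30*x^2 + 76*x - 120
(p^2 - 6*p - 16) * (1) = p^2 - 6*p - 16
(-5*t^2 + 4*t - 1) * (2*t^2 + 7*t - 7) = -10*t^4 - 27*t^3 + 61*t^2 - 35*t + 7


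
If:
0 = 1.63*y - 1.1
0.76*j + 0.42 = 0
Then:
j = -0.55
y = 0.67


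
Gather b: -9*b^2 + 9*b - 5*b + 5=-9*b^2 + 4*b + 5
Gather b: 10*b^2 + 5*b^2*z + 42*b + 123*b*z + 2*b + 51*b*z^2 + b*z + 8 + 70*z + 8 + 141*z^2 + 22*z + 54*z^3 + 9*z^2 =b^2*(5*z + 10) + b*(51*z^2 + 124*z + 44) + 54*z^3 + 150*z^2 + 92*z + 16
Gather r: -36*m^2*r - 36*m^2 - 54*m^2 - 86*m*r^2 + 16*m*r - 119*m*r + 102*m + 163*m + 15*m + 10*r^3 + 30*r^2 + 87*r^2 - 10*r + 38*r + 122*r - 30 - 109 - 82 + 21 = -90*m^2 + 280*m + 10*r^3 + r^2*(117 - 86*m) + r*(-36*m^2 - 103*m + 150) - 200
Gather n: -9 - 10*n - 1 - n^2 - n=-n^2 - 11*n - 10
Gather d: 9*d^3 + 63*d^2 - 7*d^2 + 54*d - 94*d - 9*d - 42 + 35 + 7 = 9*d^3 + 56*d^2 - 49*d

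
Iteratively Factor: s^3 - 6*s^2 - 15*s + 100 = (s + 4)*(s^2 - 10*s + 25) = (s - 5)*(s + 4)*(s - 5)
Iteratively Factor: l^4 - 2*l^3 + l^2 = (l - 1)*(l^3 - l^2) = l*(l - 1)*(l^2 - l) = l^2*(l - 1)*(l - 1)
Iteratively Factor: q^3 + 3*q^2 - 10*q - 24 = (q - 3)*(q^2 + 6*q + 8) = (q - 3)*(q + 2)*(q + 4)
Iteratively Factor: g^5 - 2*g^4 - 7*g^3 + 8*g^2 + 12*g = (g)*(g^4 - 2*g^3 - 7*g^2 + 8*g + 12) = g*(g - 2)*(g^3 - 7*g - 6) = g*(g - 2)*(g + 1)*(g^2 - g - 6) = g*(g - 3)*(g - 2)*(g + 1)*(g + 2)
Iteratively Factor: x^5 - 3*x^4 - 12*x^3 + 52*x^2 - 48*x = (x)*(x^4 - 3*x^3 - 12*x^2 + 52*x - 48) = x*(x - 3)*(x^3 - 12*x + 16) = x*(x - 3)*(x + 4)*(x^2 - 4*x + 4) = x*(x - 3)*(x - 2)*(x + 4)*(x - 2)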